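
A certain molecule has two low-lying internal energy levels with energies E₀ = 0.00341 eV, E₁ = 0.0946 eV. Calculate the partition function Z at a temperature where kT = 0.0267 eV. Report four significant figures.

Eᵢ/kT = 0.127715, 3.54307.
Z = Σ e^(−Eᵢ/kT) = e^(−0.127715) + e^(−3.54307) = 0.880104 + 0.0289244 = 0.909028.

Z = 0.9090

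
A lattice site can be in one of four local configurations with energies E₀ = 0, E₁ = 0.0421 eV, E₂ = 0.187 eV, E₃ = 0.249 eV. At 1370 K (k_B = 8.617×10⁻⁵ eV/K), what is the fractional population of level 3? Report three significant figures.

k_BT = 8.617×10⁻⁵ × 1370 K = 0.11805 eV.
Eᵢ/kT = 0, 0.35663, 1.5841, 2.1093.
Z = Σ e^(−Eᵢ/kT) = e^(−0) + e^(−0.35663) + e^(−1.5841) + e^(−2.1093) = 1.0000 + 0.70003 + 0.20513 + 0.12132 = 2.0265.
P₃ = e^(−E₃/kT) / Z = 0.12132/2.0265 = 0.0599.

0.0599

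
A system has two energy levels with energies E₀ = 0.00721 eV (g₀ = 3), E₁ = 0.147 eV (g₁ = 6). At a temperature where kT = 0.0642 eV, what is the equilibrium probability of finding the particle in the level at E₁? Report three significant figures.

0.185

Eᵢ/kT = 0.11231, 2.2897.
Z = Σ gᵢe^(−Eᵢ/kT) = 3·e^(−0.11231) + 6·e^(−2.2897) = 2.6813 + 0.60778 = 3.2891.
P₁ = g₁ e^(−E₁/kT) / Z = 0.60778/3.2891 = 0.185.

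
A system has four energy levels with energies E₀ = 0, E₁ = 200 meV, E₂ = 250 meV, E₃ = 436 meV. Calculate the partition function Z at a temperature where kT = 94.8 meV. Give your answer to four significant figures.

Eᵢ/kT = 0, 2.10970, 2.63713, 4.59916.
Z = Σ e^(−Eᵢ/kT) = e^(−0) + e^(−2.10970) + e^(−2.63713) + e^(−4.59916) = 1.00000 + 0.121274 + 0.0715664 + 0.0100603 = 1.20290.

Z = 1.203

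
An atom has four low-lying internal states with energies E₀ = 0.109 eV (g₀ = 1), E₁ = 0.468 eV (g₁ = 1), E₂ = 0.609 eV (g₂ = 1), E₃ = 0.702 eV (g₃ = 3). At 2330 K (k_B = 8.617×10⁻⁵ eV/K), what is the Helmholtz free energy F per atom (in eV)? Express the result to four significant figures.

k_BT = 8.617×10⁻⁵ × 2330 K = 0.200776 eV.
Eᵢ/kT = 0.542894, 2.33096, 3.03323, 3.49643.
Z = Σ gᵢe^(−Eᵢ/kT) = 1·e^(−0.542894) + 1·e^(−2.33096) + 1·e^(−3.03323) + 3·e^(−3.49643) = 0.581064 + 0.0972024 + 0.0481598 + 0.0909161 = 0.817342.
F = −kT ln Z = −0.200776 × ln(0.817342) = −0.200776 × -0.201698 = 0.04050 eV.

0.04050 eV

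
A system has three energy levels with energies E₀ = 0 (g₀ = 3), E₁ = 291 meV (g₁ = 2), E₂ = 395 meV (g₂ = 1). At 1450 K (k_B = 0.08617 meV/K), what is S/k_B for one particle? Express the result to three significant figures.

1.36

k_BT = 0.08617 × 1450 K = 124.95 meV.
Eᵢ/kT = 0, 2.3289, 3.1613.
Z = Σ gᵢe^(−Eᵢ/kT) = 3·e^(−0) + 2·e^(−2.3289) + 1·e^(−3.1613) = 3.0000 + 0.19481 + 0.042371 = 3.2372.
⟨E⟩ = Σ EᵢPᵢ = 22.682 meV.
S/k_B = ln Z + ⟨E⟩/kT = ln(3.2372) + 22.682/124.95 = 1.1747 + 0.18153 = 1.36.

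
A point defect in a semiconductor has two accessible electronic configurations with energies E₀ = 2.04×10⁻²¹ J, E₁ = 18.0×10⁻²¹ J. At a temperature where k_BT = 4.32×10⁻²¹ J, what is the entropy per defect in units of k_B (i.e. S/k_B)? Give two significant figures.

0.11

Eᵢ/kT = 0.4722, 4.167.
Z = Σ e^(−Eᵢ/kT) = e^(−0.4722) + e^(−4.167) = 0.6236 + 0.01550 = 0.6391.
⟨E⟩ = Σ EᵢPᵢ = 2.427 ×10⁻²¹ J.
S/k_B = ln Z + ⟨E⟩/kT = ln(0.6391) + 2.427/4.32 = -0.4477 + 0.5618 = 0.11.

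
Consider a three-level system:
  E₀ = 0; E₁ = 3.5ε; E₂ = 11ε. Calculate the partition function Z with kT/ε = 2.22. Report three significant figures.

Z = 1.21

Eᵢ/kT = 0, 1.5766, 4.9550.
Z = Σ e^(−Eᵢ/kT) = e^(−0) + e^(−1.5766) + e^(−4.9550) = 1.0000 + 0.20668 + 0.0070481 = 1.2137.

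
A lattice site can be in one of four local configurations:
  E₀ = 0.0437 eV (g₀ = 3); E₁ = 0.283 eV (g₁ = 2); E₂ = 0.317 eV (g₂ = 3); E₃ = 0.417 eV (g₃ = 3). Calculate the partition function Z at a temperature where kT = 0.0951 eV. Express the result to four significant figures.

Eᵢ/kT = 0.459516, 2.97581, 3.33333, 4.38486.
Z = Σ gᵢe^(−Eᵢ/kT) = 3·e^(−0.459516) + 2·e^(−2.97581) + 3·e^(−3.33333) + 3·e^(−4.38486) = 1.89477 + 0.102012 + 0.107022 + 0.0373939 = 2.14120.

Z = 2.141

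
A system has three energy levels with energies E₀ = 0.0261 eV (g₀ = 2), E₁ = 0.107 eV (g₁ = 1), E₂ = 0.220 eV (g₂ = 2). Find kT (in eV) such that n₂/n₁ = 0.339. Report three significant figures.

0.0637 eV

n₂/n₁ = (g₂/g₁) exp[−(E₂−E₁)/kT] = 0.339.
⇒ (E₂−E₁)/kT = ln((2/1)/0.339) = ln(5.8997) = 1.7749.
kT = 0.113 eV / 1.7749 = 0.0637 eV.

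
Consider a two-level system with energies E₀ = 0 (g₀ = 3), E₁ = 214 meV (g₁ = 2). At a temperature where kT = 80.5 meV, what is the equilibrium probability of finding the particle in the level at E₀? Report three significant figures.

0.955

Eᵢ/kT = 0, 2.6584.
Z = Σ gᵢe^(−Eᵢ/kT) = 3·e^(−0) + 2·e^(−2.6584) = 3.0000 + 0.14012 = 3.1401.
P₀ = g₀ e^(−E₀/kT) / Z = 3.0000/3.1401 = 0.955.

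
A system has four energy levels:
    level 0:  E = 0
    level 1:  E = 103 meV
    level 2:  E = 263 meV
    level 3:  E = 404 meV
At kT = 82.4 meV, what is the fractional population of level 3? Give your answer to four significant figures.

Eᵢ/kT = 0, 1.25000, 3.19175, 4.90291.
Z = Σ e^(−Eᵢ/kT) = e^(−0) + e^(−1.25000) + e^(−3.19175) + e^(−4.90291) = 1.00000 + 0.286505 + 0.0410999 + 0.00742495 = 1.33503.
P₃ = e^(−E₃/kT) / Z = 0.00742495/1.33503 = 0.005562.

0.005562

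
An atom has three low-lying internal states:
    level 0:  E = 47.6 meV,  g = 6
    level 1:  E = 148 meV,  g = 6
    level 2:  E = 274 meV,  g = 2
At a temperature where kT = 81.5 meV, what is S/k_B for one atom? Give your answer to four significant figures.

Eᵢ/kT = 0.584049, 1.81595, 3.36196.
Z = Σ gᵢe^(−Eᵢ/kT) = 6·e^(−0.584049) + 6·e^(−1.81595) + 2·e^(−3.36196) = 3.34582 + 0.976100 + 0.0693345 = 4.39125.
⟨E⟩ = Σ EᵢPᵢ = 73.4919 meV.
S/k_B = ln Z + ⟨E⟩/kT = ln(4.39125) + 73.4919/81.5 = 1.47961 + 0.901741 = 2.381.

2.381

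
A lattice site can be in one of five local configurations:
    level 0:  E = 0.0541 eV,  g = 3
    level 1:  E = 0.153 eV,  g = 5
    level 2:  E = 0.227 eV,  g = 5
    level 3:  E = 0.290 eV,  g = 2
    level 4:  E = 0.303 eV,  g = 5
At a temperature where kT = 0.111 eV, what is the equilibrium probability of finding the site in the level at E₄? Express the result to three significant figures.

Eᵢ/kT = 0.48739, 1.3784, 2.0450, 2.6126, 2.7297.
Z = Σ gᵢe^(−Eᵢ/kT) = 3·e^(−0.48739) + 5·e^(−1.3784) + 5·e^(−2.0450) + 2·e^(−2.6126) + 5·e^(−2.7297) = 1.8427 + 1.2599 + 0.64690 + 0.14669 + 0.32619 = 4.2224.
P₄ = g₄ e^(−E₄/kT) / Z = 0.32619/4.2224 = 0.0773.

0.0773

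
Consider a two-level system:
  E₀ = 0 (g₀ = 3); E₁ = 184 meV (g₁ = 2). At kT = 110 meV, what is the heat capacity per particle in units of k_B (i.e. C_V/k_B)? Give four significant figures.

Eᵢ/kT = 0, 1.67273.
Z = Σ gᵢe^(−Eᵢ/kT) = 3·e^(−0) + 2·e^(−1.67273) = 3.00000 + 0.375468 = 3.37547.
⟨E⟩ = 20.4671 meV, ⟨E²⟩ = 3765.95 meV².
C_V/k_B = (⟨E²⟩ − ⟨E⟩²)/(kT)² = (3765.95 − 418.902)/12100.0 = 0.2766.

0.2766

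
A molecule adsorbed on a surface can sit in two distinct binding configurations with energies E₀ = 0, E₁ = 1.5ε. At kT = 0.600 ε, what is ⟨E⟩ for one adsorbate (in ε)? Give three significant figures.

Eᵢ/kT = 0, 2.5000.
Z = Σ e^(−Eᵢ/kT) = e^(−0) + e^(−2.5000) = 1.0000 + 0.082085 = 1.0821.
⟨E⟩ = Σ Eᵢ e^(−Eᵢ/kT) / Z = (0·1.0000 + 1.5·0.082085) / 1.0821 = 0.114 ε.

0.114 ε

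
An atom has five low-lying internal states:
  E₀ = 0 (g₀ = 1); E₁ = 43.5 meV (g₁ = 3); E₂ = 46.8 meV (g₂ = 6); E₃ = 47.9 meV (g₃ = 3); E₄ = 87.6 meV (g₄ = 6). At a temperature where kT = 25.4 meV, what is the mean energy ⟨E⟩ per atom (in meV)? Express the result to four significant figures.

Eᵢ/kT = 0, 1.71260, 1.84252, 1.88583, 3.44882.
Z = Σ gᵢe^(−Eᵢ/kT) = 1·e^(−0) + 3·e^(−1.71260) + 6·e^(−1.84252) + 3·e^(−1.88583) + 6·e^(−3.44882) = 1.00000 + 0.541188 + 0.950506 + 0.455109 + 0.190699 = 3.13750.
⟨E⟩ = Σ Eᵢ gᵢe^(−Eᵢ/kT) / Z = (0·1.00000 + 43.5·0.541188 + 46.8·0.950506 + 47.9·0.455109 + 87.6·0.190699) / 3.13750 = 33.95 meV.

33.95 meV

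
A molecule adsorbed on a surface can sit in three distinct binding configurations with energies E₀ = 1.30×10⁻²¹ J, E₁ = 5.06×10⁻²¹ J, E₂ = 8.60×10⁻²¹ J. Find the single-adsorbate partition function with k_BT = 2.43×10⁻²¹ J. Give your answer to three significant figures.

Eᵢ/kT = 0.53498, 2.0823, 3.5391.
Z = Σ e^(−Eᵢ/kT) = e^(−0.53498) + e^(−2.0823) + e^(−3.5391) = 0.58568 + 0.12464 + 0.029039 = 0.73936.

Z = 0.739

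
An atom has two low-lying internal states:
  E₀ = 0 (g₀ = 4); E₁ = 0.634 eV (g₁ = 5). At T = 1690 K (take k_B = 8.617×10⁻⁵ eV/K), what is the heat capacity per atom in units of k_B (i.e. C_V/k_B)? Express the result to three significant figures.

k_BT = 8.617×10⁻⁵ × 1690 K = 0.14563 eV.
Eᵢ/kT = 0, 4.3535.
Z = Σ gᵢe^(−Eᵢ/kT) = 4·e^(−0) + 5·e^(−4.3535) = 4.0000 + 0.064309 = 4.0643.
⟨E⟩ = 0.010032 eV, ⟨E²⟩ = 0.0063601 eV².
C_V/k_B = (⟨E²⟩ − ⟨E⟩²)/(kT)² = (0.0063601 − 0.00010064)/0.021208 = 0.295.

0.295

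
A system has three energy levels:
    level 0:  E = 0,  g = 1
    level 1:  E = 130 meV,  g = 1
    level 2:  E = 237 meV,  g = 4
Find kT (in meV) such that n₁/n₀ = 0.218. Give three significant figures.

n₁/n₀ = (g₁/g₀) exp[−(E₁−E₀)/kT] = 0.218.
⇒ (E₁−E₀)/kT = ln((1/1)/0.218) = ln(4.5872) = 1.5233.
kT = 130 meV / 1.5233 = 85.3 meV.

85.3 meV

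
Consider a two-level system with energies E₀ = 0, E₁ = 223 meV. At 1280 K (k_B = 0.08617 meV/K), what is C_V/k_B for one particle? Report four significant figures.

0.4221

k_BT = 0.08617 × 1280 K = 110.298 meV.
Eᵢ/kT = 0, 2.02180.
Z = Σ e^(−Eᵢ/kT) = e^(−0) + e^(−2.02180) = 1.00000 + 0.132417 = 1.13242.
⟨E⟩ = 26.0760 meV, ⟨E²⟩ = 5814.95 meV².
C_V/k_B = (⟨E²⟩ − ⟨E⟩²)/(kT)² = (5814.95 − 679.958)/12165.6 = 0.4221.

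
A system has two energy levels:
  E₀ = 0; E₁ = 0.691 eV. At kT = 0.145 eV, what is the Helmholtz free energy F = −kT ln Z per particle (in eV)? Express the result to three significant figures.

Eᵢ/kT = 0, 4.7655.
Z = Σ e^(−Eᵢ/kT) = e^(−0) + e^(−4.7655) = 1.0000 + 0.0085186 = 1.0085.
F = −kT ln Z = −0.145 × ln(1.0085) = −0.145 × 0.0084641 = -0.00123 eV.

-0.00123 eV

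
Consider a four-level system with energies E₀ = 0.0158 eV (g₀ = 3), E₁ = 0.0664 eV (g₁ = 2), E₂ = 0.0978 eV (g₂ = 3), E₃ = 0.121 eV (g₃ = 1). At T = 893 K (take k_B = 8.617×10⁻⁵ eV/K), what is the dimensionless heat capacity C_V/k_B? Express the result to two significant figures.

k_BT = 8.617×10⁻⁵ × 893 K = 0.07695 eV.
Eᵢ/kT = 0.2053, 0.8629, 1.271, 1.572.
Z = Σ gᵢe^(−Eᵢ/kT) = 3·e^(−0.2053) + 2·e^(−0.8629) + 3·e^(−1.271) + 1·e^(−1.572) = 2.443 + 0.8439 + 0.8417 + 0.2076 = 4.336.
⟨E⟩ = 0.04660 eV, ⟨E²⟩ = 0.003556 eV².
C_V/k_B = (⟨E²⟩ − ⟨E⟩²)/(kT)² = (0.003556 − 0.002172)/0.005921 = 0.23.

0.23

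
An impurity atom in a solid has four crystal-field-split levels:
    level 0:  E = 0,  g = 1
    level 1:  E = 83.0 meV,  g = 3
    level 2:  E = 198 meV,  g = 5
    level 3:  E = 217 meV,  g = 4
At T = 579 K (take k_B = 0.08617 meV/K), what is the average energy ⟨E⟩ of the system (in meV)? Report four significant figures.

k_BT = 0.08617 × 579 K = 49.8924 meV.
Eᵢ/kT = 0, 1.66358, 3.96854, 4.34936.
Z = Σ gᵢe^(−Eᵢ/kT) = 1·e^(−0) + 3·e^(−1.66358) + 5·e^(−3.96854) + 4·e^(−4.34936) = 1.00000 + 0.568378 + 0.0945050 + 0.0516603 = 1.71454.
⟨E⟩ = Σ Eᵢ gᵢe^(−Eᵢ/kT) / Z = (0·1.00000 + 83.0·0.568378 + 198·0.0945050 + 217·0.0516603) / 1.71454 = 44.97 meV.

44.97 meV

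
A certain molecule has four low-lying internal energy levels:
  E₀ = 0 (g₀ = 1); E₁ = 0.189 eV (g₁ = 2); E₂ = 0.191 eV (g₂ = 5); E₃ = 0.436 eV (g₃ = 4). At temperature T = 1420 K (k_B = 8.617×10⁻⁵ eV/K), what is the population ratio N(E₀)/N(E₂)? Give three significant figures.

k_BT = 8.617×10⁻⁵ × 1420 K = 0.12236 eV.
n₀/n₂ = (g₀/g₂) exp[−(E₀−E₂)/kT] = (1/5) × exp(−(-0.191 eV)/(0.12236 eV)) = (1/5) × exp(1.5610) = 0.953.

0.953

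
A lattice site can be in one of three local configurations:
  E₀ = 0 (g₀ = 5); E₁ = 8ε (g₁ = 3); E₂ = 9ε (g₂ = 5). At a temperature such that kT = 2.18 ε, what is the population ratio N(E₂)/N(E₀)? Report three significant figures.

0.0161

n₂/n₀ = (g₂/g₀) exp[−(E₂−E₀)/kT] = (5/5) × exp(−(9ε)/(2.18ε)) = (5/5) × exp(-4.1284) = 0.0161.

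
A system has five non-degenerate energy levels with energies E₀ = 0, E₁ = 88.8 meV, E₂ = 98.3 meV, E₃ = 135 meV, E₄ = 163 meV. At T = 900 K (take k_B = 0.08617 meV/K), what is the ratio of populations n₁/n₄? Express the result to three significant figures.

k_BT = 0.08617 × 900 K = 77.553 meV.
n₁/n₄ = exp[−(E₁−E₄)/kT] = exp(−(-74.2 meV)/(77.553 meV)) = exp(0.95677) = 2.60.

2.60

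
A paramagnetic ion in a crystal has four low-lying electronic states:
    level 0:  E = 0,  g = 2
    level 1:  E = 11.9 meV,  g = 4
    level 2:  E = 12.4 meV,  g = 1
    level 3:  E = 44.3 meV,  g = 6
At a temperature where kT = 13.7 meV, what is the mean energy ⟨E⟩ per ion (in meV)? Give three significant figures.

8.21 meV

Eᵢ/kT = 0, 0.86861, 0.90511, 3.2336.
Z = Σ gᵢe^(−Eᵢ/kT) = 2·e^(−0) + 4·e^(−0.86861) + 1·e^(−0.90511) + 6·e^(−3.2336) = 2.0000 + 1.6781 + 0.40450 + 0.23649 = 4.3191.
⟨E⟩ = Σ Eᵢ gᵢe^(−Eᵢ/kT) / Z = (0·2.0000 + 11.9·1.6781 + 12.4·0.40450 + 44.3·0.23649) / 4.3191 = 8.21 meV.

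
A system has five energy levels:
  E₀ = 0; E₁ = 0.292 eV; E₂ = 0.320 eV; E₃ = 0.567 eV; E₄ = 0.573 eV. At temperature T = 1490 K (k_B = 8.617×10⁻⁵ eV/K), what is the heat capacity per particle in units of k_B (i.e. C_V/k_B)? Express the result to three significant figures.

1.05

k_BT = 8.617×10⁻⁵ × 1490 K = 0.12839 eV.
Eᵢ/kT = 0, 2.2743, 2.4924, 4.4162, 4.4630.
Z = Σ e^(−Eᵢ/kT) = e^(−0) + e^(−2.2743) + e^(−2.4924) + e^(−4.4162) + e^(−4.4630) = 1.0000 + 0.10287 + 0.082711 + 0.012080 + 0.011528 = 1.2092.
⟨E⟩ = 0.057857 eV, ⟨E²⟩ = 0.020600 eV².
C_V/k_B = (⟨E²⟩ − ⟨E⟩²)/(kT)² = (0.020600 − 0.0033474)/0.016484 = 1.05.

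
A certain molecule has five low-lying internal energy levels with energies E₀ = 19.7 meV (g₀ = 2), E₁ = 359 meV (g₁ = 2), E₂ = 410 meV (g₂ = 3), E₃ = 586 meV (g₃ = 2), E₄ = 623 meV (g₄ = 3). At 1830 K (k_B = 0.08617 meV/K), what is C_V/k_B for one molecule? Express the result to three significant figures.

k_BT = 0.08617 × 1830 K = 157.69 meV.
Eᵢ/kT = 0.12493, 2.2766, 2.6000, 3.7162, 3.9508.
Z = Σ gᵢe^(−Eᵢ/kT) = 2·e^(−0.12493) + 2·e^(−2.2766) + 3·e^(−2.6000) + 2·e^(−3.7162) + 3·e^(−3.9508) = 1.7651 + 0.20527 + 0.22282 + 0.048652 + 0.057718 = 2.2996.
⟨E⟩ = 114.93 meV, ⟨E²⟩ = 45097 meV².
C_V/k_B = (⟨E²⟩ − ⟨E⟩²)/(kT)² = (45097 − 13209)/24866 = 1.28.

1.28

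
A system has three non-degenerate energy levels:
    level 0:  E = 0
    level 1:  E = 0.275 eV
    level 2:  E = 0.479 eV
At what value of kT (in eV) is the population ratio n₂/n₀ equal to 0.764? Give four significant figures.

1.779 eV

n₂/n₀ = exp[−(E₂−E₀)/kT] = 0.764.
⇒ (E₂−E₀)/kT = ln(1/0.764) = ln(1.30890) = 0.269187.
kT = 0.479 eV / 0.269187 = 1.779 eV.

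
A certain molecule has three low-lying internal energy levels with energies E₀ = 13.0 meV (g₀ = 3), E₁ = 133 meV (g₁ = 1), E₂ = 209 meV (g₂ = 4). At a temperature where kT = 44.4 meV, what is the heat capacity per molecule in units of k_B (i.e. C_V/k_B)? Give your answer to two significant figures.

Eᵢ/kT = 0.2928, 2.995, 4.707.
Z = Σ gᵢe^(−Eᵢ/kT) = 3·e^(−0.2928) + 1·e^(−2.995) + 4·e^(−4.707) = 2.239 + 0.05004 + 0.03613 = 2.325.
⟨E⟩ = 18.63 meV, ⟨E²⟩ = 1222 meV².
C_V/k_B = (⟨E²⟩ − ⟨E⟩²)/(kT)² = (1222 − 347.1)/1971 = 0.44.

0.44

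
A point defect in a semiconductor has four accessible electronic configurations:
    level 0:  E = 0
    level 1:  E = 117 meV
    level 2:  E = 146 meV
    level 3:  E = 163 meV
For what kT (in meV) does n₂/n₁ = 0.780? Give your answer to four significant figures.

n₂/n₁ = exp[−(E₂−E₁)/kT] = 0.780.
⇒ (E₂−E₁)/kT = ln(1/0.780) = ln(1.28205) = 0.248460.
kT = 29 meV / 0.248460 = 116.7 meV.

116.7 meV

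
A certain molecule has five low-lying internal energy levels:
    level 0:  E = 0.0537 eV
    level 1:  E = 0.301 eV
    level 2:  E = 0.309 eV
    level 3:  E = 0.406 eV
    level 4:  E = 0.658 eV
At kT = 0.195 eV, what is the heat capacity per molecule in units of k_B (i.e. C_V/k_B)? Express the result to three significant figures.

0.646

Eᵢ/kT = 0.27538, 1.5436, 1.5846, 2.0821, 3.3744.
Z = Σ e^(−Eᵢ/kT) = e^(−0.27538) + e^(−1.5436) + e^(−1.5846) + e^(−2.0821) + e^(−3.3744) = 0.75928 + 0.21361 + 0.20503 + 0.12467 + 0.034239 = 1.3368.
⟨E⟩ = 0.18071 eV, ⟨E²⟩ = 0.057221 eV².
C_V/k_B = (⟨E²⟩ − ⟨E⟩²)/(kT)² = (0.057221 − 0.032656)/0.038025 = 0.646.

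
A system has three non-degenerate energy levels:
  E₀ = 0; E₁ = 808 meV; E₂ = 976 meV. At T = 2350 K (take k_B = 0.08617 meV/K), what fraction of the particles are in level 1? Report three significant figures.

k_BT = 0.08617 × 2350 K = 202.50 meV.
Eᵢ/kT = 0, 3.9901, 4.8198.
Z = Σ e^(−Eᵢ/kT) = e^(−0) + e^(−3.9901) + e^(−4.8198) = 1.0000 + 0.018498 + 0.0080684 = 1.0266.
P₁ = e^(−E₁/kT) / Z = 0.018498/1.0266 = 0.0180.

0.0180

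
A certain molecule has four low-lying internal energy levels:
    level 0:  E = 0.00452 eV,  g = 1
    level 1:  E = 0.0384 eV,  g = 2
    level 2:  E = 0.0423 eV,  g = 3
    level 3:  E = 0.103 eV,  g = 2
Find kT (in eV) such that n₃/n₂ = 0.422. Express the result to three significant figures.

n₃/n₂ = (g₃/g₂) exp[−(E₃−E₂)/kT] = 0.422.
⇒ (E₃−E₂)/kT = ln((2/3)/0.422) = ln(1.5798) = 0.45730.
kT = 0.0607 eV / 0.45730 = 0.133 eV.

0.133 eV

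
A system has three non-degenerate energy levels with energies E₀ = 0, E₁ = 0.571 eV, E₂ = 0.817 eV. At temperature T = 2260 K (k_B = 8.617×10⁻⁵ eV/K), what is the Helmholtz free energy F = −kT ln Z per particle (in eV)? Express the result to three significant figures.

-0.0129 eV

k_BT = 8.617×10⁻⁵ × 2260 K = 0.19474 eV.
Eᵢ/kT = 0, 2.9321, 4.1953.
Z = Σ e^(−Eᵢ/kT) = e^(−0) + e^(−2.9321) + e^(−4.1953) = 1.0000 + 0.053285 + 0.015066 = 1.0684.
F = −kT ln Z = −0.19474 × ln(1.0684) = −0.19474 × 0.066162 = -0.0129 eV.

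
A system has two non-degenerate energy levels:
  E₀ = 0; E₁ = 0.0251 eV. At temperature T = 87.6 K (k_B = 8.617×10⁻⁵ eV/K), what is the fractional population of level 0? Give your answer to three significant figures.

0.965

k_BT = 8.617×10⁻⁵ × 87.6 K = 0.0075485 eV.
Eᵢ/kT = 0, 3.3252.
Z = Σ e^(−Eᵢ/kT) = e^(−0) + e^(−3.3252) = 1.0000 + 0.035965 = 1.0360.
P₀ = e^(−E₀/kT) / Z = 1.0000/1.0360 = 0.965.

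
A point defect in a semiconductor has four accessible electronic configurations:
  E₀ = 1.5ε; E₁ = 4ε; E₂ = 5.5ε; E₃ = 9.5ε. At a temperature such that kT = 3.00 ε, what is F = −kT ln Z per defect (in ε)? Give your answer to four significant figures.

Eᵢ/kT = 0.500000, 1.33333, 1.83333, 3.16667.
Z = Σ e^(−Eᵢ/kT) = e^(−0.500000) + e^(−1.33333) + e^(−1.83333) + e^(−3.16667) = 0.606531 + 0.263598 + 0.159880 + 0.0421437 = 1.07215.
F = −kT ln Z = −3.00 × ln(1.07215) = −3.00 × 0.0696660 = -0.2090 ε.

-0.2090 ε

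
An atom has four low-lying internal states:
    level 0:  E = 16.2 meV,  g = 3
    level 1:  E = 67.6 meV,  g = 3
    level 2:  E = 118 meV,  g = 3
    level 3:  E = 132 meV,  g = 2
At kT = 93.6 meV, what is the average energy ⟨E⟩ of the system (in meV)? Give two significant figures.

Eᵢ/kT = 0.1731, 0.7222, 1.261, 1.410.
Z = Σ gᵢe^(−Eᵢ/kT) = 3·e^(−0.1731) + 3·e^(−0.7222) + 3·e^(−1.261) + 2·e^(−1.410) = 2.523 + 1.457 + 0.8501 + 0.4883 = 5.318.
⟨E⟩ = Σ Eᵢ gᵢe^(−Eᵢ/kT) / Z = (16.2·2.523 + 67.6·1.457 + 118·0.8501 + 132·0.4883) / 5.318 = 57 meV.

57 meV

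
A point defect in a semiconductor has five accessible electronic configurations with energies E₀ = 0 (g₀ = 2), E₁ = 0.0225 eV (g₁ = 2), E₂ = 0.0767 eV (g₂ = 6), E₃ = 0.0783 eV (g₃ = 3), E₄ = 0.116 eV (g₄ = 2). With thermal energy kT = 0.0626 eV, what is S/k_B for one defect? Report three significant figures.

2.53

Eᵢ/kT = 0, 0.35942, 1.2252, 1.2508, 1.8530.
Z = Σ gᵢe^(−Eᵢ/kT) = 2·e^(−0) + 2·e^(−0.35942) + 6·e^(−1.2252) + 3·e^(−1.2508) + 2·e^(−1.8530) = 2.0000 + 1.3962 + 1.7622 + 0.85883 + 0.31353 = 6.3308.
⟨E⟩ = Σ EᵢPᵢ = 0.042679 eV.
S/k_B = ln Z + ⟨E⟩/kT = ln(6.3308) + 0.042679/0.0626 = 1.8454 + 0.68177 = 2.53.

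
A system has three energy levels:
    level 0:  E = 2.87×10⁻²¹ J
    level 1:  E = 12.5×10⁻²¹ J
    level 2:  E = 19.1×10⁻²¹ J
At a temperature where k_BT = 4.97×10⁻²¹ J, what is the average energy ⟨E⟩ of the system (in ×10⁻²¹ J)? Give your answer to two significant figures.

4.6 ×10⁻²¹ J

Eᵢ/kT = 0.5775, 2.515, 3.843.
Z = Σ e^(−Eᵢ/kT) = e^(−0.5775) + e^(−2.515) + e^(−3.843) = 0.5613 + 0.08086 + 0.02143 = 0.6636.
⟨E⟩ = Σ Eᵢ e^(−Eᵢ/kT) / Z = (2.87·0.5613 + 12.5·0.08086 + 19.1·0.02143) / 0.6636 = 4.6 ×10⁻²¹ J.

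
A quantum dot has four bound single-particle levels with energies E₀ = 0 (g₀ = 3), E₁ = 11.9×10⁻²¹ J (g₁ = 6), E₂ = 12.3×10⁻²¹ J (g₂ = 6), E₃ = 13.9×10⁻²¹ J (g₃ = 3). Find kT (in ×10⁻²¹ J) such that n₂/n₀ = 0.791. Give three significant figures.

n₂/n₀ = (g₂/g₀) exp[−(E₂−E₀)/kT] = 0.791.
⇒ (E₂−E₀)/kT = ln((6/3)/0.791) = ln(2.5284) = 0.92759.
kT = 12.3 ×10⁻²¹ J / 0.92759 = 13.3 ×10⁻²¹ J.

13.3 ×10⁻²¹ J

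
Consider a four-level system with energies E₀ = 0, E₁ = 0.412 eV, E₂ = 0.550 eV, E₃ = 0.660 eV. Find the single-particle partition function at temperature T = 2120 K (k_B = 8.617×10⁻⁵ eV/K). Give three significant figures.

Z = 1.18

k_BT = 8.617×10⁻⁵ × 2120 K = 0.18268 eV.
Eᵢ/kT = 0, 2.2553, 3.0107, 3.6129.
Z = Σ e^(−Eᵢ/kT) = e^(−0) + e^(−2.2553) + e^(−3.0107) + e^(−3.6129) = 1.0000 + 0.10484 + 0.049257 + 0.026974 = 1.1811.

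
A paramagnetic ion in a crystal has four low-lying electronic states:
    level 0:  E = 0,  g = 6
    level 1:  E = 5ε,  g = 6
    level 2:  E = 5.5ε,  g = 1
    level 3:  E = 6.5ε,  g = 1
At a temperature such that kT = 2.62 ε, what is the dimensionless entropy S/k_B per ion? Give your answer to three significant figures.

2.26

Eᵢ/kT = 0, 1.9084, 2.0992, 2.4809.
Z = Σ gᵢe^(−Eᵢ/kT) = 6·e^(−0) + 6·e^(−1.9084) + 1·e^(−2.0992) + 1·e^(−2.4809) = 6.0000 + 0.88991 + 0.12255 + 0.083668 = 7.0961.
⟨E⟩ = Σ EᵢPᵢ = 0.79867 ε.
S/k_B = ln Z + ⟨E⟩/kT = ln(7.0961) + 0.79867/2.62 = 1.9595 + 0.30484 = 2.26.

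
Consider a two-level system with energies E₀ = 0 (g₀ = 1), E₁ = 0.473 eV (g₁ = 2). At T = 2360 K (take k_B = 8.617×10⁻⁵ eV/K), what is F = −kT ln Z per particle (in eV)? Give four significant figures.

k_BT = 8.617×10⁻⁵ × 2360 K = 0.203361 eV.
Eᵢ/kT = 0, 2.32591.
Z = Σ gᵢe^(−Eᵢ/kT) = 1·e^(−0) + 2·e^(−2.32591) = 1.00000 + 0.195389 = 1.19539.
F = −kT ln Z = −0.203361 × ln(1.19539) = −0.203361 × 0.178472 = -0.03629 eV.

-0.03629 eV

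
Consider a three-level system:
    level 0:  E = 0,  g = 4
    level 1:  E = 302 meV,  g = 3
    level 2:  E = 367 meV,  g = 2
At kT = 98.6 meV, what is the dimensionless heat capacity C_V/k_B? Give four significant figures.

Eᵢ/kT = 0, 3.06288, 3.72211.
Z = Σ gᵢe^(−Eᵢ/kT) = 4·e^(−0) + 3·e^(−3.06288) + 2·e^(−3.72211) = 4.00000 + 0.140259 + 0.0483658 = 4.18862.
⟨E⟩ = 14.3504 meV, ⟨E²⟩ = 4609.28 meV².
C_V/k_B = (⟨E²⟩ − ⟨E⟩²)/(kT)² = (4609.28 − 205.934)/9721.96 = 0.4529.

0.4529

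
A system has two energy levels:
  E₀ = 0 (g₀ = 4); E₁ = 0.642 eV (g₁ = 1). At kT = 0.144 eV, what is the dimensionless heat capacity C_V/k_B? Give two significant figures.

Eᵢ/kT = 0, 4.458.
Z = Σ gᵢe^(−Eᵢ/kT) = 4·e^(−0) + 1·e^(−4.458) = 4.000 + 0.01159 = 4.012.
⟨E⟩ = 0.001855 eV, ⟨E²⟩ = 0.001191 eV².
C_V/k_B = (⟨E²⟩ − ⟨E⟩²)/(kT)² = (0.001191 − 0.000003441)/0.02074 = 0.057.

0.057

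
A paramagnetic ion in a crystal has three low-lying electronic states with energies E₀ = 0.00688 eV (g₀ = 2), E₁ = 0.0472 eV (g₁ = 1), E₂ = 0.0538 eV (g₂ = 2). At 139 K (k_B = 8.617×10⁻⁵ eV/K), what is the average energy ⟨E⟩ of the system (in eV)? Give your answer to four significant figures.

0.008451 eV

k_BT = 8.617×10⁻⁵ × 139 K = 0.0119776 eV.
Eᵢ/kT = 0.574406, 3.94069, 4.49172.
Z = Σ gᵢe^(−Eᵢ/kT) = 2·e^(−0.574406) + 1·e^(−3.94069) + 2·e^(−4.49172) = 1.12608 + 0.0194348 + 0.0224027 = 1.16792.
⟨E⟩ = Σ Eᵢ gᵢe^(−Eᵢ/kT) / Z = (0.00688·1.12608 + 0.0472·0.0194348 + 0.0538·0.0224027) / 1.16792 = 0.008451 eV.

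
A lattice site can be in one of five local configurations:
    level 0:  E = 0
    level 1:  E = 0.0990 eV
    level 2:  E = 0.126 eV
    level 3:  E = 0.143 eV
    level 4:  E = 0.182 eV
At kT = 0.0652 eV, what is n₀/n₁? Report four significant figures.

n₀/n₁ = exp[−(E₀−E₁)/kT] = exp(−(-0.0990 eV)/(0.0652 eV)) = exp(1.51840) = 4.565.

4.565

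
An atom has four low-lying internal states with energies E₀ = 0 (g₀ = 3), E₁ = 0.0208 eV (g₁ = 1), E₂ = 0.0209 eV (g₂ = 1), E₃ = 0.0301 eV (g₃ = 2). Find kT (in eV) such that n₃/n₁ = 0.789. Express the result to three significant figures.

n₃/n₁ = (g₃/g₁) exp[−(E₃−E₁)/kT] = 0.789.
⇒ (E₃−E₁)/kT = ln((2/1)/0.789) = ln(2.5349) = 0.93015.
kT = 0.0093 eV / 0.93015 = 0.0100 eV.

0.0100 eV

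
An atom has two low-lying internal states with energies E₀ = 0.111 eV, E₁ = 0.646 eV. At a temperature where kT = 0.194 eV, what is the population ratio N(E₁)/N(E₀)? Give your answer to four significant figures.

0.06344

n₁/n₀ = exp[−(E₁−E₀)/kT] = exp(−(0.535 eV)/(0.194 eV)) = exp(-2.75773) = 0.06344.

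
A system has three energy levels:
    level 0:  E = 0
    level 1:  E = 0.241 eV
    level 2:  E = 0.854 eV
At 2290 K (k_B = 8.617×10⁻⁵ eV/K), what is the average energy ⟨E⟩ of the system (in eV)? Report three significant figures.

0.0629 eV

k_BT = 8.617×10⁻⁵ × 2290 K = 0.19733 eV.
Eᵢ/kT = 0, 1.2213, 4.3278.
Z = Σ e^(−Eᵢ/kT) = e^(−0) + e^(−1.2213) + e^(−4.3278) = 1.0000 + 0.29485 + 0.013197 = 1.3080.
⟨E⟩ = Σ Eᵢ e^(−Eᵢ/kT) / Z = (0·1.0000 + 0.241·0.29485 + 0.854·0.013197) / 1.3080 = 0.0629 eV.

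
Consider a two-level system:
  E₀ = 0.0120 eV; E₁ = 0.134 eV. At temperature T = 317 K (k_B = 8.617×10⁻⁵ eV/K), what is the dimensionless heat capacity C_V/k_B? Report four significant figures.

0.2240

k_BT = 8.617×10⁻⁵ × 317 K = 0.0273159 eV.
Eᵢ/kT = 0.439305, 4.90557.
Z = Σ e^(−Eᵢ/kT) = e^(−0.439305) + e^(−4.90557) = 0.644484 + 0.00740522 = 0.651889.
⟨E⟩ = 0.0133859 eV, ⟨E²⟩ = 0.000346338 eV².
C_V/k_B = (⟨E²⟩ − ⟨E⟩²)/(kT)² = (0.000346338 − 0.000179182)/0.000746158 = 0.2240.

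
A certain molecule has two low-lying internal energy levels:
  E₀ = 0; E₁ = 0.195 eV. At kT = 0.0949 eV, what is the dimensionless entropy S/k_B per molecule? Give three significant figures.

Eᵢ/kT = 0, 2.0548.
Z = Σ e^(−Eᵢ/kT) = e^(−0) + e^(−2.0548) = 1.0000 + 0.12812 = 1.1281.
⟨E⟩ = Σ EᵢPᵢ = 0.022146 eV.
S/k_B = ln Z + ⟨E⟩/kT = ln(1.1281) + 0.022146/0.0949 = 0.12053 + 0.23336 = 0.354.

0.354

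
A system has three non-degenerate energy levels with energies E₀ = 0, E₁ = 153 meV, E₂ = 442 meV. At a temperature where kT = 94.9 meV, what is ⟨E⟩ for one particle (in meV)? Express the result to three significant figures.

Eᵢ/kT = 0, 1.6122, 4.6575.
Z = Σ e^(−Eᵢ/kT) = e^(−0) + e^(−1.6122) + e^(−4.6575) = 1.0000 + 0.19945 + 0.0094902 = 1.2089.
⟨E⟩ = Σ Eᵢ e^(−Eᵢ/kT) / Z = (0·1.0000 + 153·0.19945 + 442·0.0094902) / 1.2089 = 28.7 meV.

28.7 meV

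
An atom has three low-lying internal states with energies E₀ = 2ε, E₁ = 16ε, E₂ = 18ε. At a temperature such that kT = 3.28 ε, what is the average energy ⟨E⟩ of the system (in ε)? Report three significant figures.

Eᵢ/kT = 0.60976, 4.8780, 5.4878.
Z = Σ e^(−Eᵢ/kT) = e^(−0.60976) + e^(−4.8780) + e^(−5.4878) = 0.54348 + 0.0076122 + 0.0041369 = 0.55523.
⟨E⟩ = Σ Eᵢ e^(−Eᵢ/kT) / Z = (2·0.54348 + 16·0.0076122 + 18·0.0041369) / 0.55523 = 2.31 ε.

2.31 ε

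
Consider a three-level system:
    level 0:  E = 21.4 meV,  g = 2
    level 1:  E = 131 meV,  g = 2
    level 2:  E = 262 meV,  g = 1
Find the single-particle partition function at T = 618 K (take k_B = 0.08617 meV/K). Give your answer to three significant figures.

k_BT = 0.08617 × 618 K = 53.253 meV.
Eᵢ/kT = 0.40186, 2.4600, 4.9199.
Z = Σ gᵢe^(−Eᵢ/kT) = 2·e^(−0.40186) + 2·e^(−2.4600) + 1·e^(−4.9199) = 1.3381 + 0.17087 + 0.0072999 = 1.5163.

Z = 1.52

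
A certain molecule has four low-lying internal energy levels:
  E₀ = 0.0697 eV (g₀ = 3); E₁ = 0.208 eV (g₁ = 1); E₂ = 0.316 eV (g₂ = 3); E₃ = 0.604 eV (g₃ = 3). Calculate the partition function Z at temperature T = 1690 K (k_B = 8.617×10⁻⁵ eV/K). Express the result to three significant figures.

k_BT = 8.617×10⁻⁵ × 1690 K = 0.14563 eV.
Eᵢ/kT = 0.47861, 1.4283, 2.1699, 4.1475.
Z = Σ gᵢe^(−Eᵢ/kT) = 3·e^(−0.47861) + 1·e^(−1.4283) + 3·e^(−2.1699) + 3·e^(−4.1475) = 1.8589 + 0.23972 + 0.34257 + 0.047412 = 2.4886.

Z = 2.49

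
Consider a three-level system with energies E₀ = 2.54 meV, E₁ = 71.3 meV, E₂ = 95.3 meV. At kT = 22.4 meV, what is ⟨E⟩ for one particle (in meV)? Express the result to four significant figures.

6.935 meV

Eᵢ/kT = 0.113393, 3.18304, 4.25446.
Z = Σ e^(−Eᵢ/kT) = e^(−0.113393) + e^(−3.18304) + e^(−4.25446) = 0.892800 + 0.0414594 + 0.0142008 = 0.948460.
⟨E⟩ = Σ Eᵢ e^(−Eᵢ/kT) / Z = (2.54·0.892800 + 71.3·0.0414594 + 95.3·0.0142008) / 0.948460 = 6.935 meV.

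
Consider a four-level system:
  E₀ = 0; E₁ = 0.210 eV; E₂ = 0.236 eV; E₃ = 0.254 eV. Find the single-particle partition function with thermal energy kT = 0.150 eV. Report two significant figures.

Eᵢ/kT = 0, 1.400, 1.573, 1.693.
Z = Σ e^(−Eᵢ/kT) = e^(−0) + e^(−1.400) + e^(−1.573) + e^(−1.693) = 1.000 + 0.2466 + 0.2074 + 0.1840 = 1.638.

Z = 1.6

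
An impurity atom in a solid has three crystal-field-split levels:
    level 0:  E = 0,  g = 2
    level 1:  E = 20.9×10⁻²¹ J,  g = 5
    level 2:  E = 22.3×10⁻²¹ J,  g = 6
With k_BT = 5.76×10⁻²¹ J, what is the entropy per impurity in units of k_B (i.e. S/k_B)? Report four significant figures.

Eᵢ/kT = 0, 3.62847, 3.87153.
Z = Σ gᵢe^(−Eᵢ/kT) = 2·e^(−0) + 5·e^(−3.62847) + 6·e^(−3.87153) = 2.00000 + 0.132784 + 0.124959 = 2.25774.
⟨E⟩ = Σ EᵢPᵢ = 2.46342 ×10⁻²¹ J.
S/k_B = ln Z + ⟨E⟩/kT = ln(2.25774) + 2.46342/5.76 = 0.814364 + 0.427677 = 1.242.

1.242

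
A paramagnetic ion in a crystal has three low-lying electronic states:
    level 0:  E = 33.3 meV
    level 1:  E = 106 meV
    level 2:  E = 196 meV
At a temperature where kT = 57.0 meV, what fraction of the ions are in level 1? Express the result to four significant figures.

Eᵢ/kT = 0.584211, 1.85965, 3.43860.
Z = Σ e^(−Eᵢ/kT) = e^(−0.584211) + e^(−1.85965) + e^(−3.43860) = 0.557546 + 0.155727 + 0.0321096 = 0.745383.
P₁ = e^(−E₁/kT) / Z = 0.155727/0.745383 = 0.2089.

0.2089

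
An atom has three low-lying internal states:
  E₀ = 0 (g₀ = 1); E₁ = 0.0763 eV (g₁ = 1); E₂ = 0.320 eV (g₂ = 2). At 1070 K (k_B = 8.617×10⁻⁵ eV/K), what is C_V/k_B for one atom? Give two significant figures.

0.55

k_BT = 8.617×10⁻⁵ × 1070 K = 0.09220 eV.
Eᵢ/kT = 0, 0.8275, 3.471.
Z = Σ gᵢe^(−Eᵢ/kT) = 1·e^(−0) + 1·e^(−0.8275) + 2·e^(−3.471) = 1.000 + 0.4371 + 0.06217 = 1.499.
⟨E⟩ = 0.03552 eV, ⟨E²⟩ = 0.005945 eV².
C_V/k_B = (⟨E²⟩ − ⟨E⟩²)/(kT)² = (0.005945 − 0.001262)/0.008501 = 0.55.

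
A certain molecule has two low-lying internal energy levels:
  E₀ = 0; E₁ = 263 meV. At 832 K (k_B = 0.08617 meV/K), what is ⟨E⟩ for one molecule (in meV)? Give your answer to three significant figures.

k_BT = 0.08617 × 832 K = 71.693 meV.
Eᵢ/kT = 0, 3.6684.
Z = Σ e^(−Eᵢ/kT) = e^(−0) + e^(−3.6684) = 1.0000 + 0.025517 = 1.0255.
⟨E⟩ = Σ Eᵢ e^(−Eᵢ/kT) / Z = (0·1.0000 + 263·0.025517) / 1.0255 = 6.54 meV.

6.54 meV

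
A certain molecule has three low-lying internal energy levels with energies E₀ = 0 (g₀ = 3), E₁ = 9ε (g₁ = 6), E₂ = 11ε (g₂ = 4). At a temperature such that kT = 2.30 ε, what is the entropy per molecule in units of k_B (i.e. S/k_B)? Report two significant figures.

Eᵢ/kT = 0, 3.913, 4.783.
Z = Σ gᵢe^(−Eᵢ/kT) = 3·e^(−0) + 6·e^(−3.913) + 4·e^(−4.783) = 3.000 + 0.1199 + 0.03348 = 3.153.
⟨E⟩ = Σ EᵢPᵢ = 0.4590 ε.
S/k_B = ln Z + ⟨E⟩/kT = ln(3.153) + 0.4590/2.30 = 1.148 + 0.1996 = 1.3.

1.3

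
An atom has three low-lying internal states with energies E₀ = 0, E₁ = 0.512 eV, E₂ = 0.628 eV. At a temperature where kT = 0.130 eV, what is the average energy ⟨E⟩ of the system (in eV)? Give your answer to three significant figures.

Eᵢ/kT = 0, 3.9385, 4.8308.
Z = Σ e^(−Eᵢ/kT) = e^(−0) + e^(−3.9385) + e^(−4.8308) = 1.0000 + 0.019477 + 0.0079801 = 1.0275.
⟨E⟩ = Σ Eᵢ e^(−Eᵢ/kT) / Z = (0·1.0000 + 0.512·0.019477 + 0.628·0.0079801) / 1.0275 = 0.0146 eV.

0.0146 eV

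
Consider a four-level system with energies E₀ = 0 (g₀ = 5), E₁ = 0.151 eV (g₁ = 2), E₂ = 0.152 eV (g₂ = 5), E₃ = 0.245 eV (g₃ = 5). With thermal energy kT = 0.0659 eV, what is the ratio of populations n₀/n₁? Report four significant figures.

24.72

n₀/n₁ = (g₀/g₁) exp[−(E₀−E₁)/kT] = (5/2) × exp(−(-0.151 eV)/(0.0659 eV)) = (5/2) × exp(2.29135) = 24.72.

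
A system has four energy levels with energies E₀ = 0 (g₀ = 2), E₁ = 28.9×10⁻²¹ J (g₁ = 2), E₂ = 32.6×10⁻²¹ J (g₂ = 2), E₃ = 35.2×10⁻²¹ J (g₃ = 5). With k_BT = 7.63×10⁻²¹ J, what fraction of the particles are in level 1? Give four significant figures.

0.02134

Eᵢ/kT = 0, 3.78768, 4.27261, 4.61337.
Z = Σ gᵢe^(−Eᵢ/kT) = 2·e^(−0) + 2·e^(−3.78768) + 2·e^(−4.27261) + 5·e^(−4.61337) = 2.00000 + 0.0452962 + 0.0278907 + 0.0495917 = 2.12278.
P₁ = g₁ e^(−E₁/kT) / Z = 0.0452962/2.12278 = 0.02134.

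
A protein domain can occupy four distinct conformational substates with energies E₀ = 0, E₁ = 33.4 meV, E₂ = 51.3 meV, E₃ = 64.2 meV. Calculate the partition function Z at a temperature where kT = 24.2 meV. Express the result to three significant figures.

Eᵢ/kT = 0, 1.3802, 2.1198, 2.6529.
Z = Σ e^(−Eᵢ/kT) = e^(−0) + e^(−1.3802) + e^(−2.1198) + e^(−2.6529) = 1.0000 + 0.25153 + 0.12006 + 0.070447 = 1.4420.

Z = 1.44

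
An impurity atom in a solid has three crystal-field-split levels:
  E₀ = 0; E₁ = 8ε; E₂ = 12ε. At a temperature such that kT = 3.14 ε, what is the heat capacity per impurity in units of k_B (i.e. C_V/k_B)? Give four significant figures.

0.6862

Eᵢ/kT = 0, 2.54777, 3.82166.
Z = Σ e^(−Eᵢ/kT) = e^(−0) + e^(−2.54777) + e^(−3.82166) = 1.00000 + 0.0782560 + 0.0218914 = 1.10015.
⟨E⟩ = 0.807840 ε, ⟨E²⟩ = 7.41785 ε².
C_V/k_B = (⟨E²⟩ − ⟨E⟩²)/(kT)² = (7.41785 − 0.652605)/9.85960 = 0.6862.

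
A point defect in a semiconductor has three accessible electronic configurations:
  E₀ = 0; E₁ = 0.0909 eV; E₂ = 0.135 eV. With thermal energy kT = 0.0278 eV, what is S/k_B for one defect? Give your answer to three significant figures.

0.200

Eᵢ/kT = 0, 3.2698, 4.8561.
Z = Σ e^(−Eᵢ/kT) = e^(−0) + e^(−3.2698) + e^(−4.8561) = 1.0000 + 0.038014 + 0.0077808 = 1.0458.
⟨E⟩ = Σ EᵢPᵢ = 0.0043085 eV.
S/k_B = ln Z + ⟨E⟩/kT = ln(1.0458) + 0.0043085/0.0278 = 0.044782 + 0.15498 = 0.200.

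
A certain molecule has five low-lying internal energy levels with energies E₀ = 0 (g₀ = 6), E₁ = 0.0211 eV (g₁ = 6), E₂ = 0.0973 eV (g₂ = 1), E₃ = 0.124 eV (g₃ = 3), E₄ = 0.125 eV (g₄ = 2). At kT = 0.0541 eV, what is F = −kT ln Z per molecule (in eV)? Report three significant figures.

-0.128 eV

Eᵢ/kT = 0, 0.39002, 1.7985, 2.2921, 2.3105.
Z = Σ gᵢe^(−Eᵢ/kT) = 6·e^(−0) + 6·e^(−0.39002) + 1·e^(−1.7985) + 3·e^(−2.2921) + 2·e^(−2.3105) = 6.0000 + 4.0623 + 0.16555 + 0.30316 + 0.19842 = 10.729.
F = −kT ln Z = −0.0541 × ln(10.729) = −0.0541 × 2.3730 = -0.128 eV.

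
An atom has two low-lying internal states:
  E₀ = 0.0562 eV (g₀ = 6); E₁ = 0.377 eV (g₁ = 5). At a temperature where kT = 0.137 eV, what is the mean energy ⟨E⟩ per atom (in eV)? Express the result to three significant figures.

Eᵢ/kT = 0.41022, 2.7518.
Z = Σ gᵢe^(−Eᵢ/kT) = 6·e^(−0.41022) + 5·e^(−2.7518) = 3.9810 + 0.31906 = 4.3001.
⟨E⟩ = Σ Eᵢ gᵢe^(−Eᵢ/kT) / Z = (0.0562·3.9810 + 0.377·0.31906) / 4.3001 = 0.0800 eV.

0.0800 eV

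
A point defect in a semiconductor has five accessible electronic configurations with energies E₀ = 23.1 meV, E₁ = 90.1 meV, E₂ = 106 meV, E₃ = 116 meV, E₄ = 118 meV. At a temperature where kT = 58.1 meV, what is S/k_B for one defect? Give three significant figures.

Eᵢ/kT = 0.39759, 1.5508, 1.8244, 1.9966, 2.0310.
Z = Σ e^(−Eᵢ/kT) = e^(−0.39759) + e^(−1.5508) + e^(−1.8244) + e^(−1.9966) + e^(−2.0310) = 0.67194 + 0.21208 + 0.16131 + 0.13580 + 0.13120 = 1.3123.
⟨E⟩ = Σ EᵢPᵢ = 63.220 meV.
S/k_B = ln Z + ⟨E⟩/kT = ln(1.3123) + 63.220/58.1 = 0.27178 + 1.0881 = 1.36.

1.36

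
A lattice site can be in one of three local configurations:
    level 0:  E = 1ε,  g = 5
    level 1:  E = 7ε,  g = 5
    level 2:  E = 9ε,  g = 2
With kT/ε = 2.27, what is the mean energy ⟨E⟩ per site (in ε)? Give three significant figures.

1.48 ε

Eᵢ/kT = 0.44053, 3.0837, 3.9648.
Z = Σ gᵢe^(−Eᵢ/kT) = 5·e^(−0.44053) + 5·e^(−3.0837) + 2·e^(−3.9648) = 3.2185 + 0.22895 + 0.037944 = 3.4854.
⟨E⟩ = Σ Eᵢ gᵢe^(−Eᵢ/kT) / Z = (1·3.2185 + 7·0.22895 + 9·0.037944) / 3.4854 = 1.48 ε.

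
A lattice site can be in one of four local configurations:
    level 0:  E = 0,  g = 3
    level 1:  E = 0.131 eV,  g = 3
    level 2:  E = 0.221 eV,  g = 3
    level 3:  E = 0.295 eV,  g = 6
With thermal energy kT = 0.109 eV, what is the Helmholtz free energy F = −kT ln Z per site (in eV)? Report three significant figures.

-0.169 eV

Eᵢ/kT = 0, 1.2018, 2.0275, 2.7064.
Z = Σ gᵢe^(−Eᵢ/kT) = 3·e^(−0) + 3·e^(−1.2018) + 3·e^(−2.0275) + 6·e^(−2.7064) = 3.0000 + 0.90196 + 0.39499 + 0.40066 = 4.6976.
F = −kT ln Z = −0.109 × ln(4.6976) = −0.109 × 1.5471 = -0.169 eV.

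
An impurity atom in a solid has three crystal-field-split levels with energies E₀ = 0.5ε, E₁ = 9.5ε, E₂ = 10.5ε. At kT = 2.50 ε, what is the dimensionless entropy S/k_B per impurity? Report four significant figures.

0.2088

Eᵢ/kT = 0.200000, 3.80000, 4.20000.
Z = Σ e^(−Eᵢ/kT) = e^(−0.200000) + e^(−3.80000) + e^(−4.20000) = 0.818731 + 0.0223708 + 0.0149956 = 0.856097.
⟨E⟩ = Σ EᵢPᵢ = 0.910343 ε.
S/k_B = ln Z + ⟨E⟩/kT = ln(0.856097) + 0.910343/2.50 = -0.155372 + 0.364137 = 0.2088.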